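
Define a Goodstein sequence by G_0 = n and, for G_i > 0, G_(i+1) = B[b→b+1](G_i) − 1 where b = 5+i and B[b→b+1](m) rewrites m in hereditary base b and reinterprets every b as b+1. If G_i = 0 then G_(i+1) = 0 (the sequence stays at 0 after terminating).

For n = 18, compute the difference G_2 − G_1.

G_0=18  [base 5] 3·5 + 3  →[5↦6]→  3·6 + 3 = 21  −1 ⇒ G_1=20
G_1=20  [base 6] 3·6 + 2  →[6↦7]→  3·7 + 2 = 23  −1 ⇒ G_2=22

2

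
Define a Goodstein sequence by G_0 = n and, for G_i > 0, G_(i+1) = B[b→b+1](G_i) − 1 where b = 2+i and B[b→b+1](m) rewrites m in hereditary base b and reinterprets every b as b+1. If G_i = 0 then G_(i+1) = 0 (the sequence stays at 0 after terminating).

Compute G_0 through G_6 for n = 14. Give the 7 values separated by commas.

G_0=14  [base 2] 2^(2 + 1) + 2^2 + 2  →[2↦3]→  3^(3 + 1) + 3^3 + 3 = 111  −1 ⇒ G_1=110
G_1=110  [base 3] 3^(3 + 1) + 3^3 + 2  →[3↦4]→  4^(4 + 1) + 4^4 + 2 = 1282  −1 ⇒ G_2=1281
G_2=1281  [base 4] 4^(4 + 1) + 4^4 + 1  →[4↦5]→  5^(5 + 1) + 5^5 + 1 = 18751  −1 ⇒ G_3=18750
G_3=18750  [base 5] 5^(5 + 1) + 5^5  →[5↦6]→  6^(6 + 1) + 6^6 = 326592  −1 ⇒ G_4=326591
G_4=326591  [base 6] 6^(6 + 1) + 5·6^5 + 5·6^4 + 5·6^3 + 5·6^2 + 5·6 + 5  →[6↦7]→  7^(7 + 1) + 5·7^5 + 5·7^4 + 5·7^3 + 5·7^2 + 5·7 + 5 = 5862841  −1 ⇒ G_5=5862840
G_5=5862840  [base 7] 7^(7 + 1) + 5·7^5 + 5·7^4 + 5·7^3 + 5·7^2 + 5·7 + 4  →[7↦8]→  8^(8 + 1) + 5·8^5 + 5·8^4 + 5·8^3 + 5·8^2 + 5·8 + 4 = 134404972  −1 ⇒ G_6=134404971

14, 110, 1281, 18750, 326591, 5862840, 134404971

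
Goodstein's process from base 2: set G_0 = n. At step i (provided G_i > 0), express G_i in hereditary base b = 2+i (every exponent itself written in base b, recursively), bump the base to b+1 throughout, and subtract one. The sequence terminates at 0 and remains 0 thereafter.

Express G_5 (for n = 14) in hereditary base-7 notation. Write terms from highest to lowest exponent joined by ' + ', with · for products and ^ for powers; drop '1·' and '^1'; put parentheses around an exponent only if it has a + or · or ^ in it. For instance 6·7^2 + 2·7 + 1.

7^(7 + 1) + 5·7^5 + 5·7^4 + 5·7^3 + 5·7^2 + 5·7 + 4

step 0: 14 = 2^(2 + 1) + 2^2 + 2; sub 3 for 2: 3^(3 + 1) + 3^3 + 3; = 111; G_1 = 111−1 = 110
step 1: 110 = 3^(3 + 1) + 3^3 + 2; sub 4 for 3: 4^(4 + 1) + 4^4 + 2; = 1282; G_2 = 1282−1 = 1281
step 2: 1281 = 4^(4 + 1) + 4^4 + 1; sub 5 for 4: 5^(5 + 1) + 5^5 + 1; = 18751; G_3 = 18751−1 = 18750
step 3: 18750 = 5^(5 + 1) + 5^5; sub 6 for 5: 6^(6 + 1) + 6^6; = 326592; G_4 = 326592−1 = 326591
step 4: 326591 = 6^(6 + 1) + 5·6^5 + 5·6^4 + 5·6^3 + 5·6^2 + 5·6 + 5; sub 7 for 6: 7^(7 + 1) + 5·7^5 + 5·7^4 + 5·7^3 + 5·7^2 + 5·7 + 5; = 5862841; G_5 = 5862841−1 = 5862840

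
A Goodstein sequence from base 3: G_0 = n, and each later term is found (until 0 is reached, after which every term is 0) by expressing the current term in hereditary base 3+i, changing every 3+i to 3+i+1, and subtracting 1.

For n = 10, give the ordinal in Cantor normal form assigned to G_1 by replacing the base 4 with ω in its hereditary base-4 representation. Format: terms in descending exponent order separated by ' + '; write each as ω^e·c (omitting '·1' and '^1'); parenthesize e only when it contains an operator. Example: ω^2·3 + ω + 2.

ω^2

G_0=10  [base 3] 3^2 + 1  →[3↦4]→  4^2 + 1 = 17  −1 ⇒ G_1=16
G_1=16  [base 4] 4^2  →[4↦5]→  5^2 = 25  −1 ⇒ G_2=24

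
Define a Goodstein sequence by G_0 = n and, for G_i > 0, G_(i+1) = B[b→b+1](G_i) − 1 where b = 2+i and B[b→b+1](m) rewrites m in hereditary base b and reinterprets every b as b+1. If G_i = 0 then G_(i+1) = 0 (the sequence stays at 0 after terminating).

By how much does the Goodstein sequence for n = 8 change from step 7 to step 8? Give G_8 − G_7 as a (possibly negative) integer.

19225159060

i=0: 8 = 2^(2 + 1) (b=2); 2→3: 3^(3 + 1) = 81; 81−1 = 80
i=1: 80 = 2·3^3 + 2·3^2 + 2·3 + 2 (b=3); 3→4: 2·4^4 + 2·4^2 + 2·4 + 2 = 554; 554−1 = 553
i=2: 553 = 2·4^4 + 2·4^2 + 2·4 + 1 (b=4); 4→5: 2·5^5 + 2·5^2 + 2·5 + 1 = 6311; 6311−1 = 6310
i=3: 6310 = 2·5^5 + 2·5^2 + 2·5 (b=5); 5→6: 2·6^6 + 2·6^2 + 2·6 = 93396; 93396−1 = 93395
i=4: 93395 = 2·6^6 + 2·6^2 + 6 + 5 (b=6); 6→7: 2·7^7 + 2·7^2 + 7 + 5 = 1647196; 1647196−1 = 1647195
i=5: 1647195 = 2·7^7 + 2·7^2 + 7 + 4 (b=7); 7→8: 2·8^8 + 2·8^2 + 8 + 4 = 33554572; 33554572−1 = 33554571
i=6: 33554571 = 2·8^8 + 2·8^2 + 8 + 3 (b=8); 8→9: 2·9^9 + 2·9^2 + 9 + 3 = 774841152; 774841152−1 = 774841151
i=7: 774841151 = 2·9^9 + 2·9^2 + 9 + 2 (b=9); 9→10: 2·10^10 + 2·10^2 + 10 + 2 = 20000000212; 20000000212−1 = 20000000211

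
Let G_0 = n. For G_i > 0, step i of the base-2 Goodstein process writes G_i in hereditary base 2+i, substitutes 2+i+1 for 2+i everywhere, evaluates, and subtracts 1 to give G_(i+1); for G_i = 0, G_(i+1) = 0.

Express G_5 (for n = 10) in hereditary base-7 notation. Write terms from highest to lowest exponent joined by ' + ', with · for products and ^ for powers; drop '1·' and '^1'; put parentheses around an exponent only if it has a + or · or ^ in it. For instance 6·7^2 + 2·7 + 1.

5·7^7 + 5·7^5 + 5·7^4 + 5·7^3 + 5·7^2 + 5·7 + 4

[0] 10 ≡ 2^(2 + 1) + 2 (base 2). Lift 3: 84. −1: 83.
[1] 83 ≡ 3^(3 + 1) + 2 (base 3). Lift 4: 1026. −1: 1025.
[2] 1025 ≡ 4^(4 + 1) + 1 (base 4). Lift 5: 15626. −1: 15625.
[3] 15625 ≡ 5^(5 + 1) (base 5). Lift 6: 279936. −1: 279935.
[4] 279935 ≡ 5·6^6 + 5·6^5 + 5·6^4 + 5·6^3 + 5·6^2 + 5·6 + 5 (base 6). Lift 7: 4215755. −1: 4215754.
[5] 4215754 ≡ 5·7^7 + 5·7^5 + 5·7^4 + 5·7^3 + 5·7^2 + 5·7 + 4 (base 7). Lift 8: 84073324. −1: 84073323.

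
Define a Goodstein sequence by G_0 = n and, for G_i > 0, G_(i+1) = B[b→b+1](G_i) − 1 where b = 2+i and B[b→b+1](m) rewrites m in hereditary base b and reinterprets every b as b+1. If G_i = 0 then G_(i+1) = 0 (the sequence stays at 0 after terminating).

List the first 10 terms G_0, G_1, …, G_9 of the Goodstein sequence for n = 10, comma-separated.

i=0: 10 = 2^(2 + 1) + 2 (b=2); 2→3: 3^(3 + 1) + 3 = 84; 84−1 = 83
i=1: 83 = 3^(3 + 1) + 2 (b=3); 3→4: 4^(4 + 1) + 2 = 1026; 1026−1 = 1025
i=2: 1025 = 4^(4 + 1) + 1 (b=4); 4→5: 5^(5 + 1) + 1 = 15626; 15626−1 = 15625
i=3: 15625 = 5^(5 + 1) (b=5); 5→6: 6^(6 + 1) = 279936; 279936−1 = 279935
i=4: 279935 = 5·6^6 + 5·6^5 + 5·6^4 + 5·6^3 + 5·6^2 + 5·6 + 5 (b=6); 6→7: 5·7^7 + 5·7^5 + 5·7^4 + 5·7^3 + 5·7^2 + 5·7 + 5 = 4215755; 4215755−1 = 4215754
i=5: 4215754 = 5·7^7 + 5·7^5 + 5·7^4 + 5·7^3 + 5·7^2 + 5·7 + 4 (b=7); 7→8: 5·8^8 + 5·8^5 + 5·8^4 + 5·8^3 + 5·8^2 + 5·8 + 4 = 84073324; 84073324−1 = 84073323
i=6: 84073323 = 5·8^8 + 5·8^5 + 5·8^4 + 5·8^3 + 5·8^2 + 5·8 + 3 (b=8); 8→9: 5·9^9 + 5·9^5 + 5·9^4 + 5·9^3 + 5·9^2 + 5·9 + 3 = 1937434593; 1937434593−1 = 1937434592
i=7: 1937434592 = 5·9^9 + 5·9^5 + 5·9^4 + 5·9^3 + 5·9^2 + 5·9 + 2 (b=9); 9→10: 5·10^10 + 5·10^5 + 5·10^4 + 5·10^3 + 5·10^2 + 5·10 + 2 = 50000555552; 50000555552−1 = 50000555551
i=8: 50000555551 = 5·10^10 + 5·10^5 + 5·10^4 + 5·10^3 + 5·10^2 + 5·10 + 1 (b=10); 10→11: 5·11^11 + 5·11^5 + 5·11^4 + 5·11^3 + 5·11^2 + 5·11 + 1 = 1426559238831; 1426559238831−1 = 1426559238830

10, 83, 1025, 15625, 279935, 4215754, 84073323, 1937434592, 50000555551, 1426559238830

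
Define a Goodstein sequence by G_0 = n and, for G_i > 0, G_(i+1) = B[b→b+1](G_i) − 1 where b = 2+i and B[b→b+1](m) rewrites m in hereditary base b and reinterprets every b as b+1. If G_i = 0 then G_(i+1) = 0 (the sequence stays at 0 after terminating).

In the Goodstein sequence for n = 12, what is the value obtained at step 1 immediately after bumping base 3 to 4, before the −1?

G_0=12  [base 2] 2^(2 + 1) + 2^2  →[2↦3]→  3^(3 + 1) + 3^3 = 108  −1 ⇒ G_1=107
G_1=107  [base 3] 3^(3 + 1) + 2·3^2 + 2·3 + 2  →[3↦4]→  4^(4 + 1) + 2·4^2 + 2·4 + 2 = 1066  −1 ⇒ G_2=1065

1066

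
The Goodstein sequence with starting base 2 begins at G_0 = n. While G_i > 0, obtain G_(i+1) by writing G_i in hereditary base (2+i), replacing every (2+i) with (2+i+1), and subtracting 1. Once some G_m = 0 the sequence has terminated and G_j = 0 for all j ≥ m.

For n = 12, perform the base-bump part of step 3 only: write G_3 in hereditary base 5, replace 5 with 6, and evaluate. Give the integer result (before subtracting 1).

step 0: 12 = 2^(2 + 1) + 2^2; sub 3 for 2: 3^(3 + 1) + 3^3; = 108; G_1 = 108−1 = 107
step 1: 107 = 3^(3 + 1) + 2·3^2 + 2·3 + 2; sub 4 for 3: 4^(4 + 1) + 2·4^2 + 2·4 + 2; = 1066; G_2 = 1066−1 = 1065
step 2: 1065 = 4^(4 + 1) + 2·4^2 + 2·4 + 1; sub 5 for 4: 5^(5 + 1) + 2·5^2 + 2·5 + 1; = 15686; G_3 = 15686−1 = 15685
step 3: 15685 = 5^(5 + 1) + 2·5^2 + 2·5; sub 6 for 5: 6^(6 + 1) + 2·6^2 + 2·6; = 280020; G_4 = 280020−1 = 280019

280020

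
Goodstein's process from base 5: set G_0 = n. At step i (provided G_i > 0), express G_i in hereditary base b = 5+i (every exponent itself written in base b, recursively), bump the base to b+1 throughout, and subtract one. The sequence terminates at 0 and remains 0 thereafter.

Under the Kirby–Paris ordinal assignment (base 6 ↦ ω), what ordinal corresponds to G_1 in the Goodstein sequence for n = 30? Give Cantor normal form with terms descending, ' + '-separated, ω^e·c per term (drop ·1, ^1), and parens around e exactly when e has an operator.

(0) 30|_5 = 5^2 + 5 ↦ 6^2 + 6|_6 = 42 ⇒ 41
(1) 41|_6 = 6^2 + 5 ↦ 7^2 + 5|_7 = 54 ⇒ 53

ω^2 + 5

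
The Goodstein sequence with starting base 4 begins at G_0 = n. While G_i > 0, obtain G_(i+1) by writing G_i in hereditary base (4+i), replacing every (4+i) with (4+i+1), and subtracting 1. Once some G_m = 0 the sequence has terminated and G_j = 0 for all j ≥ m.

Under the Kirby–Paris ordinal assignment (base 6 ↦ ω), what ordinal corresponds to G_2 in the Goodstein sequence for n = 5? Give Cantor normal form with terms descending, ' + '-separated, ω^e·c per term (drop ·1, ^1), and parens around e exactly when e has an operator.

G_0=5  [base 4] 4 + 1  →[4↦5]→  5 + 1 = 6  −1 ⇒ G_1=5
G_1=5  [base 5] 5  →[5↦6]→  6 = 6  −1 ⇒ G_2=5
G_2=5  [base 6] 5  →[6↦7]→  5 = 5  −1 ⇒ G_3=4

5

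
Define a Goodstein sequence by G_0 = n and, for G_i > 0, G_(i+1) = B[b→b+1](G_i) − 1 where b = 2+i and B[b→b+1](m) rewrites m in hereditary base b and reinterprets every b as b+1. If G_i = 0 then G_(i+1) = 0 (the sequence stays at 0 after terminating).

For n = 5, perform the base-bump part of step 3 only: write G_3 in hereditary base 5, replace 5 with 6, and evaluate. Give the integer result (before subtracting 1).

base 2: 5 = 2^2 + 1; at 3: 3^3 + 1 = 28; next = 27
base 3: 27 = 3^3; at 4: 4^4 = 256; next = 255
base 4: 255 = 3·4^3 + 3·4^2 + 3·4 + 3; at 5: 3·5^3 + 3·5^2 + 3·5 + 3 = 468; next = 467
base 5: 467 = 3·5^3 + 3·5^2 + 3·5 + 2; at 6: 3·6^3 + 3·6^2 + 3·6 + 2 = 776; next = 775

776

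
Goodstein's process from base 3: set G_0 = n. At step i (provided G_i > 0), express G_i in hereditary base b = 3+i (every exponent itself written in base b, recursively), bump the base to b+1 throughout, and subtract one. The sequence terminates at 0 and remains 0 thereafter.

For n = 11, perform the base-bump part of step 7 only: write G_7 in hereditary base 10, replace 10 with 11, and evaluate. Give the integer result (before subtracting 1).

56

(0) 11|_3 = 3^2 + 2 ↦ 4^2 + 2|_4 = 18 ⇒ 17
(1) 17|_4 = 4^2 + 1 ↦ 5^2 + 1|_5 = 26 ⇒ 25
(2) 25|_5 = 5^2 ↦ 6^2|_6 = 36 ⇒ 35
(3) 35|_6 = 5·6 + 5 ↦ 5·7 + 5|_7 = 40 ⇒ 39
(4) 39|_7 = 5·7 + 4 ↦ 5·8 + 4|_8 = 44 ⇒ 43
(5) 43|_8 = 5·8 + 3 ↦ 5·9 + 3|_9 = 48 ⇒ 47
(6) 47|_9 = 5·9 + 2 ↦ 5·10 + 2|_10 = 52 ⇒ 51
(7) 51|_10 = 5·10 + 1 ↦ 5·11 + 1|_11 = 56 ⇒ 55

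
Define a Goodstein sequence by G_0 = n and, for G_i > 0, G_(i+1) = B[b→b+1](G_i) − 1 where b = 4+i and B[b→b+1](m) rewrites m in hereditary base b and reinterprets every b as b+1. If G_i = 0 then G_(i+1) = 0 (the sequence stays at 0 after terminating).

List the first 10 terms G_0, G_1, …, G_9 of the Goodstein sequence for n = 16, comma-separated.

16, 24, 27, 30, 33, 36, 39, 41, 43, 45

i=0: 16 = 4^2 (b=4); 4→5: 5^2 = 25; 25−1 = 24
i=1: 24 = 4·5 + 4 (b=5); 5→6: 4·6 + 4 = 28; 28−1 = 27
i=2: 27 = 4·6 + 3 (b=6); 6→7: 4·7 + 3 = 31; 31−1 = 30
i=3: 30 = 4·7 + 2 (b=7); 7→8: 4·8 + 2 = 34; 34−1 = 33
i=4: 33 = 4·8 + 1 (b=8); 8→9: 4·9 + 1 = 37; 37−1 = 36
i=5: 36 = 4·9 (b=9); 9→10: 4·10 = 40; 40−1 = 39
i=6: 39 = 3·10 + 9 (b=10); 10→11: 3·11 + 9 = 42; 42−1 = 41
i=7: 41 = 3·11 + 8 (b=11); 11→12: 3·12 + 8 = 44; 44−1 = 43
i=8: 43 = 3·12 + 7 (b=12); 12→13: 3·13 + 7 = 46; 46−1 = 45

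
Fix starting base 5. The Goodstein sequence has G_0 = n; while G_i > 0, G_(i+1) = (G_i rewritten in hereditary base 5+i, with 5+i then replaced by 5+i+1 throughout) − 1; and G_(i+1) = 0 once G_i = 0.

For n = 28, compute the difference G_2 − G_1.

12

G_0 = 28. HB_5(28) = 5^2 + 3. Bump = 39. G_1 = 38.
G_1 = 38. HB_6(38) = 6^2 + 2. Bump = 51. G_2 = 50.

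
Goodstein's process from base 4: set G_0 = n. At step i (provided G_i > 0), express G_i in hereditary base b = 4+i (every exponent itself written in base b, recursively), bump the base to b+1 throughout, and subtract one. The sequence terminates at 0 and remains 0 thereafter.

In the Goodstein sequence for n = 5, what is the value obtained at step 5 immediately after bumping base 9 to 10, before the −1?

i=0: 5 = 4 + 1 (b=4); 4→5: 5 + 1 = 6; 6−1 = 5
i=1: 5 = 5 (b=5); 5→6: 6 = 6; 6−1 = 5
i=2: 5 = 5 (b=6); 6→7: 5 = 5; 5−1 = 4
i=3: 4 = 4 (b=7); 7→8: 4 = 4; 4−1 = 3
i=4: 3 = 3 (b=8); 8→9: 3 = 3; 3−1 = 2
i=5: 2 = 2 (b=9); 9→10: 2 = 2; 2−1 = 1

2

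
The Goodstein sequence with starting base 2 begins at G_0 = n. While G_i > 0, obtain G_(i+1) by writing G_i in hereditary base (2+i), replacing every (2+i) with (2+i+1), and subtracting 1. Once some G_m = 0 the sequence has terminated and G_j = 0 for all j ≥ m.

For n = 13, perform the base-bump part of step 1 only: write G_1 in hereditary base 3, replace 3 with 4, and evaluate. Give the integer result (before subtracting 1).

G_0=13  [base 2] 2^(2 + 1) + 2^2 + 1  →[2↦3]→  3^(3 + 1) + 3^3 + 1 = 109  −1 ⇒ G_1=108
G_1=108  [base 3] 3^(3 + 1) + 3^3  →[3↦4]→  4^(4 + 1) + 4^4 = 1280  −1 ⇒ G_2=1279

1280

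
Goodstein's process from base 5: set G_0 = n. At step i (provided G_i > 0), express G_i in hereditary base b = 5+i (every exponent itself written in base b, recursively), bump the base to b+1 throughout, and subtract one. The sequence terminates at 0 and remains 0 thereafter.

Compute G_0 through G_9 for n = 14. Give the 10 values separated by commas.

14, 15, 16, 17, 18, 19, 19, 19, 19, 19

base 5: 14 = 2·5 + 4; at 6: 2·6 + 4 = 16; next = 15
base 6: 15 = 2·6 + 3; at 7: 2·7 + 3 = 17; next = 16
base 7: 16 = 2·7 + 2; at 8: 2·8 + 2 = 18; next = 17
base 8: 17 = 2·8 + 1; at 9: 2·9 + 1 = 19; next = 18
base 9: 18 = 2·9; at 10: 2·10 = 20; next = 19
base 10: 19 = 10 + 9; at 11: 11 + 9 = 20; next = 19
base 11: 19 = 11 + 8; at 12: 12 + 8 = 20; next = 19
base 12: 19 = 12 + 7; at 13: 13 + 7 = 20; next = 19
base 13: 19 = 13 + 6; at 14: 14 + 6 = 20; next = 19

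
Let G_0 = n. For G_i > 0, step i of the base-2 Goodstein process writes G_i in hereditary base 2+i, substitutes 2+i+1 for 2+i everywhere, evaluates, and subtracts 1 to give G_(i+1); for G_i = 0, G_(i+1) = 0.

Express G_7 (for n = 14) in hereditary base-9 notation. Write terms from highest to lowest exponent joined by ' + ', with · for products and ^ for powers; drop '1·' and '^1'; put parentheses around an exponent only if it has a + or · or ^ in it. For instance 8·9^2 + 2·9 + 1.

(0) 14|_2 = 2^(2 + 1) + 2^2 + 2 ↦ 3^(3 + 1) + 3^3 + 3|_3 = 111 ⇒ 110
(1) 110|_3 = 3^(3 + 1) + 3^3 + 2 ↦ 4^(4 + 1) + 4^4 + 2|_4 = 1282 ⇒ 1281
(2) 1281|_4 = 4^(4 + 1) + 4^4 + 1 ↦ 5^(5 + 1) + 5^5 + 1|_5 = 18751 ⇒ 18750
(3) 18750|_5 = 5^(5 + 1) + 5^5 ↦ 6^(6 + 1) + 6^6|_6 = 326592 ⇒ 326591
(4) 326591|_6 = 6^(6 + 1) + 5·6^5 + 5·6^4 + 5·6^3 + 5·6^2 + 5·6 + 5 ↦ 7^(7 + 1) + 5·7^5 + 5·7^4 + 5·7^3 + 5·7^2 + 5·7 + 5|_7 = 5862841 ⇒ 5862840
(5) 5862840|_7 = 7^(7 + 1) + 5·7^5 + 5·7^4 + 5·7^3 + 5·7^2 + 5·7 + 4 ↦ 8^(8 + 1) + 5·8^5 + 5·8^4 + 5·8^3 + 5·8^2 + 5·8 + 4|_8 = 134404972 ⇒ 134404971
(6) 134404971|_8 = 8^(8 + 1) + 5·8^5 + 5·8^4 + 5·8^3 + 5·8^2 + 5·8 + 3 ↦ 9^(9 + 1) + 5·9^5 + 5·9^4 + 5·9^3 + 5·9^2 + 5·9 + 3|_9 = 3487116549 ⇒ 3487116548
(7) 3487116548|_9 = 9^(9 + 1) + 5·9^5 + 5·9^4 + 5·9^3 + 5·9^2 + 5·9 + 2 ↦ 10^(10 + 1) + 5·10^5 + 5·10^4 + 5·10^3 + 5·10^2 + 5·10 + 2|_10 = 100000555552 ⇒ 100000555551

9^(9 + 1) + 5·9^5 + 5·9^4 + 5·9^3 + 5·9^2 + 5·9 + 2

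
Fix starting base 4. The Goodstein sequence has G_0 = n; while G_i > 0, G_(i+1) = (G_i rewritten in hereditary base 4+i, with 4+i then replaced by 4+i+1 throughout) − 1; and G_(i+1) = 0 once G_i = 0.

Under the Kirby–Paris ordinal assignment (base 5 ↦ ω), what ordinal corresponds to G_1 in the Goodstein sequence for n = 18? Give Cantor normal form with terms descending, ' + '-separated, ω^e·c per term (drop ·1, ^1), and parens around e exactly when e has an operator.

ω^2 + 1

i=0: 18 = 4^2 + 2 (b=4); 4→5: 5^2 + 2 = 27; 27−1 = 26
i=1: 26 = 5^2 + 1 (b=5); 5→6: 6^2 + 1 = 37; 37−1 = 36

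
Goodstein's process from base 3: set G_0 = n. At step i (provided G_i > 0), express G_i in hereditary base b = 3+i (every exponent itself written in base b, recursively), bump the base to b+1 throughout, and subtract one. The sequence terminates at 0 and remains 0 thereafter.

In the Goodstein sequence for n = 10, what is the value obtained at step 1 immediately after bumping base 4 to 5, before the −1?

25

base 3: 10 = 3^2 + 1; at 4: 4^2 + 1 = 17; next = 16
base 4: 16 = 4^2; at 5: 5^2 = 25; next = 24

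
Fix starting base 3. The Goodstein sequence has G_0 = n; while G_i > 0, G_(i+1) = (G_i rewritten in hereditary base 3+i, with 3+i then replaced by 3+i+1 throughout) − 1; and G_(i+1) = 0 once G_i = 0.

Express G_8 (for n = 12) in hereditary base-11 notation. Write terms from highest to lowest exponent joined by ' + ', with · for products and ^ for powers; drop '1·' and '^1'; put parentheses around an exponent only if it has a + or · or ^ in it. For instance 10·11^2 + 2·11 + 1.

7·11 + 4

G_0 = 12. HB_3(12) = 3^2 + 3. Bump = 20. G_1 = 19.
G_1 = 19. HB_4(19) = 4^2 + 3. Bump = 28. G_2 = 27.
G_2 = 27. HB_5(27) = 5^2 + 2. Bump = 38. G_3 = 37.
G_3 = 37. HB_6(37) = 6^2 + 1. Bump = 50. G_4 = 49.
G_4 = 49. HB_7(49) = 7^2. Bump = 64. G_5 = 63.
G_5 = 63. HB_8(63) = 7·8 + 7. Bump = 70. G_6 = 69.
G_6 = 69. HB_9(69) = 7·9 + 6. Bump = 76. G_7 = 75.
G_7 = 75. HB_10(75) = 7·10 + 5. Bump = 82. G_8 = 81.
G_8 = 81. HB_11(81) = 7·11 + 4. Bump = 88. G_9 = 87.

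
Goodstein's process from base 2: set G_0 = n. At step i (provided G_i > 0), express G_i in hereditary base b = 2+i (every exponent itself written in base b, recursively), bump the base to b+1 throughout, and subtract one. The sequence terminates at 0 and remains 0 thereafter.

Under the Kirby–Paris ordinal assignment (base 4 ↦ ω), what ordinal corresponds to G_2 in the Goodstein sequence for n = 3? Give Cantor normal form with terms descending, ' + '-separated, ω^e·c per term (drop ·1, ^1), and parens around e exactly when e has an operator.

3

G_0=3  [base 2] 2 + 1  →[2↦3]→  3 + 1 = 4  −1 ⇒ G_1=3
G_1=3  [base 3] 3  →[3↦4]→  4 = 4  −1 ⇒ G_2=3
G_2=3  [base 4] 3  →[4↦5]→  3 = 3  −1 ⇒ G_3=2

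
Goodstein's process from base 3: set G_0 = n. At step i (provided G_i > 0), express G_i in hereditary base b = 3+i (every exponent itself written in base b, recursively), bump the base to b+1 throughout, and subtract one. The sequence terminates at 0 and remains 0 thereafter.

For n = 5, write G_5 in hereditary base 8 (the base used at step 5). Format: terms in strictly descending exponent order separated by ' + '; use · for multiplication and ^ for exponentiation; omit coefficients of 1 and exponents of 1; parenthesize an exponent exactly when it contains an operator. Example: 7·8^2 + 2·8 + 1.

base 3: 5 = 3 + 2; at 4: 4 + 2 = 6; next = 5
base 4: 5 = 4 + 1; at 5: 5 + 1 = 6; next = 5
base 5: 5 = 5; at 6: 6 = 6; next = 5
base 6: 5 = 5; at 7: 5 = 5; next = 4
base 7: 4 = 4; at 8: 4 = 4; next = 3
base 8: 3 = 3; at 9: 3 = 3; next = 2

3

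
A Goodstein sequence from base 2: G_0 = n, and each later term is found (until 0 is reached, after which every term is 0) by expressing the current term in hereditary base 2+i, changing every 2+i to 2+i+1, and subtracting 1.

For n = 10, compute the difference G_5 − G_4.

3935819

(0) 10|_2 = 2^(2 + 1) + 2 ↦ 3^(3 + 1) + 3|_3 = 84 ⇒ 83
(1) 83|_3 = 3^(3 + 1) + 2 ↦ 4^(4 + 1) + 2|_4 = 1026 ⇒ 1025
(2) 1025|_4 = 4^(4 + 1) + 1 ↦ 5^(5 + 1) + 1|_5 = 15626 ⇒ 15625
(3) 15625|_5 = 5^(5 + 1) ↦ 6^(6 + 1)|_6 = 279936 ⇒ 279935
(4) 279935|_6 = 5·6^6 + 5·6^5 + 5·6^4 + 5·6^3 + 5·6^2 + 5·6 + 5 ↦ 5·7^7 + 5·7^5 + 5·7^4 + 5·7^3 + 5·7^2 + 5·7 + 5|_7 = 4215755 ⇒ 4215754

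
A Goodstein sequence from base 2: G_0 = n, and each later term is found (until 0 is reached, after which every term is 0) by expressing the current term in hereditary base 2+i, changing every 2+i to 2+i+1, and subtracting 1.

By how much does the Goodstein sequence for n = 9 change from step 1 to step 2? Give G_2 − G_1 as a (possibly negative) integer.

942

G_0 = 9. HB_2(9) = 2^(2 + 1) + 1. Bump = 82. G_1 = 81.
G_1 = 81. HB_3(81) = 3^(3 + 1). Bump = 1024. G_2 = 1023.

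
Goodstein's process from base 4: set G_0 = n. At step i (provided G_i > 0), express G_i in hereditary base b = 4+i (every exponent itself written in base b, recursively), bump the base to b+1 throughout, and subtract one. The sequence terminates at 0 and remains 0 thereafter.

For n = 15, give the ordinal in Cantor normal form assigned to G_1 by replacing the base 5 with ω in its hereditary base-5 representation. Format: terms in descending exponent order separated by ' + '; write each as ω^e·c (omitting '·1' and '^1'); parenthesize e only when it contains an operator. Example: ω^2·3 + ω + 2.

[0] 15 ≡ 3·4 + 3 (base 4). Lift 5: 18. −1: 17.
[1] 17 ≡ 3·5 + 2 (base 5). Lift 6: 20. −1: 19.

ω·3 + 2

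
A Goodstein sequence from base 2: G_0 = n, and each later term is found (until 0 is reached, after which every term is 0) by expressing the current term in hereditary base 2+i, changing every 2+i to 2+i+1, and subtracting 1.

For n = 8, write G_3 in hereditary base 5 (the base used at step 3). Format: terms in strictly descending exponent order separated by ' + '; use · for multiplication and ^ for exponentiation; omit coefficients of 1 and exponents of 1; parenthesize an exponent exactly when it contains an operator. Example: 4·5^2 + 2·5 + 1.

2·5^5 + 2·5^2 + 2·5

[0] 8 ≡ 2^(2 + 1) (base 2). Lift 3: 81. −1: 80.
[1] 80 ≡ 2·3^3 + 2·3^2 + 2·3 + 2 (base 3). Lift 4: 554. −1: 553.
[2] 553 ≡ 2·4^4 + 2·4^2 + 2·4 + 1 (base 4). Lift 5: 6311. −1: 6310.
[3] 6310 ≡ 2·5^5 + 2·5^2 + 2·5 (base 5). Lift 6: 93396. −1: 93395.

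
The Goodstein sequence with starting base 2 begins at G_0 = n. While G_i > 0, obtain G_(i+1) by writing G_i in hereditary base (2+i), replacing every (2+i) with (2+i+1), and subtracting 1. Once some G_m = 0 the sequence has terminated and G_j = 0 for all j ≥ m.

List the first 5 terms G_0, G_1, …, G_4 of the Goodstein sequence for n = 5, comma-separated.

(0) 5|_2 = 2^2 + 1 ↦ 3^3 + 1|_3 = 28 ⇒ 27
(1) 27|_3 = 3^3 ↦ 4^4|_4 = 256 ⇒ 255
(2) 255|_4 = 3·4^3 + 3·4^2 + 3·4 + 3 ↦ 3·5^3 + 3·5^2 + 3·5 + 3|_5 = 468 ⇒ 467
(3) 467|_5 = 3·5^3 + 3·5^2 + 3·5 + 2 ↦ 3·6^3 + 3·6^2 + 3·6 + 2|_6 = 776 ⇒ 775

5, 27, 255, 467, 775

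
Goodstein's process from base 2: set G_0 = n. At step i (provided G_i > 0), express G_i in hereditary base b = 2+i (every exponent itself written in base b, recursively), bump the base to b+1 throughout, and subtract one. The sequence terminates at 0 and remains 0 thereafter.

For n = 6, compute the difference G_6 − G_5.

G_0 = 6. HB_2(6) = 2^2 + 2. Bump = 30. G_1 = 29.
G_1 = 29. HB_3(29) = 3^3 + 2. Bump = 258. G_2 = 257.
G_2 = 257. HB_4(257) = 4^4 + 1. Bump = 3126. G_3 = 3125.
G_3 = 3125. HB_5(3125) = 5^5. Bump = 46656. G_4 = 46655.
G_4 = 46655. HB_6(46655) = 5·6^5 + 5·6^4 + 5·6^3 + 5·6^2 + 5·6 + 5. Bump = 98040. G_5 = 98039.
G_5 = 98039. HB_7(98039) = 5·7^5 + 5·7^4 + 5·7^3 + 5·7^2 + 5·7 + 4. Bump = 187244. G_6 = 187243.

89204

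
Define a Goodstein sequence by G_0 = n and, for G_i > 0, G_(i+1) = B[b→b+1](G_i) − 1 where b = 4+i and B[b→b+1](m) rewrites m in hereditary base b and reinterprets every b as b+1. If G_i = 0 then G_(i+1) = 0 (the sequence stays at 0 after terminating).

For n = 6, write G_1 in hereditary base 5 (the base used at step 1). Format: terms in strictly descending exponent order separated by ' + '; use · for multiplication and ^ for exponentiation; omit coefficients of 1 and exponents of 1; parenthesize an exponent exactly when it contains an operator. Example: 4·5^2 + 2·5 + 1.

5 + 1

G_0=6  [base 4] 4 + 2  →[4↦5]→  5 + 2 = 7  −1 ⇒ G_1=6
G_1=6  [base 5] 5 + 1  →[5↦6]→  6 + 1 = 7  −1 ⇒ G_2=6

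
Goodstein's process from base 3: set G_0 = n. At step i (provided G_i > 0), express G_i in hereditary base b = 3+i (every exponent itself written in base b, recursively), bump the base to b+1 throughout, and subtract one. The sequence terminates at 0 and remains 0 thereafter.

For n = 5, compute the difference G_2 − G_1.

[0] 5 ≡ 3 + 2 (base 3). Lift 4: 6. −1: 5.
[1] 5 ≡ 4 + 1 (base 4). Lift 5: 6. −1: 5.

0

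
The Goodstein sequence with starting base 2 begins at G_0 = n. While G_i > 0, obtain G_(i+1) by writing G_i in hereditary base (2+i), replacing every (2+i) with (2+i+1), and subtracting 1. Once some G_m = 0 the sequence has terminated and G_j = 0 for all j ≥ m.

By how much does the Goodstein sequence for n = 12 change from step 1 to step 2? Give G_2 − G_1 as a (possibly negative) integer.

958

12 —HB2→ 2^(2 + 1) + 2^2 —bump→ 3^(3 + 1) + 3^3 = 108 —(−1)→ 107
107 —HB3→ 3^(3 + 1) + 2·3^2 + 2·3 + 2 —bump→ 4^(4 + 1) + 2·4^2 + 2·4 + 2 = 1066 —(−1)→ 1065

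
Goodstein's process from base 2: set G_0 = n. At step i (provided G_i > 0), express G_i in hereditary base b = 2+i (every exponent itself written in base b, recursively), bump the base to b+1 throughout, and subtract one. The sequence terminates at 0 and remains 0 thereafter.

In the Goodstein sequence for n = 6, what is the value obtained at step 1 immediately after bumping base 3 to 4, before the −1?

258

base 2: 6 = 2^2 + 2; at 3: 3^3 + 3 = 30; next = 29
base 3: 29 = 3^3 + 2; at 4: 4^4 + 2 = 258; next = 257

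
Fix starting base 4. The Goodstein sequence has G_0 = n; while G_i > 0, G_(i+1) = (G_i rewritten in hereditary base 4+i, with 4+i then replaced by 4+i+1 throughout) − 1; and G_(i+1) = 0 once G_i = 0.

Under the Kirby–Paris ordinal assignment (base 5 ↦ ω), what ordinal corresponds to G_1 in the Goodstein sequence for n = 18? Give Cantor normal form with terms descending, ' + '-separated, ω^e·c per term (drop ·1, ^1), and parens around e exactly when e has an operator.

ω^2 + 1

18 —HB4→ 4^2 + 2 —bump→ 5^2 + 2 = 27 —(−1)→ 26
26 —HB5→ 5^2 + 1 —bump→ 6^2 + 1 = 37 —(−1)→ 36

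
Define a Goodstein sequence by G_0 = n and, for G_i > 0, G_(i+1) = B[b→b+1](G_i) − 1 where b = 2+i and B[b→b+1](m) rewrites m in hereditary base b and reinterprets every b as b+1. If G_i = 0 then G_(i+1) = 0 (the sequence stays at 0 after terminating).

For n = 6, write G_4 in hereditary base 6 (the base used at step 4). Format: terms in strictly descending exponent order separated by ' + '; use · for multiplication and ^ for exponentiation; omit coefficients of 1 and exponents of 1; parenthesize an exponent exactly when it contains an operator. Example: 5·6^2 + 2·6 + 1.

5·6^5 + 5·6^4 + 5·6^3 + 5·6^2 + 5·6 + 5

[0] 6 ≡ 2^2 + 2 (base 2). Lift 3: 30. −1: 29.
[1] 29 ≡ 3^3 + 2 (base 3). Lift 4: 258. −1: 257.
[2] 257 ≡ 4^4 + 1 (base 4). Lift 5: 3126. −1: 3125.
[3] 3125 ≡ 5^5 (base 5). Lift 6: 46656. −1: 46655.
[4] 46655 ≡ 5·6^5 + 5·6^4 + 5·6^3 + 5·6^2 + 5·6 + 5 (base 6). Lift 7: 98040. −1: 98039.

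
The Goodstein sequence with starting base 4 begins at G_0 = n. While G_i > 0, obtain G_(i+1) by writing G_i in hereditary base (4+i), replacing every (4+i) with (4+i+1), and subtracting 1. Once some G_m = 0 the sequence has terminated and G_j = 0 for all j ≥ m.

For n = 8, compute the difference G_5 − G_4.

base 4: 8 = 2·4; at 5: 2·5 = 10; next = 9
base 5: 9 = 5 + 4; at 6: 6 + 4 = 10; next = 9
base 6: 9 = 6 + 3; at 7: 7 + 3 = 10; next = 9
base 7: 9 = 7 + 2; at 8: 8 + 2 = 10; next = 9
base 8: 9 = 8 + 1; at 9: 9 + 1 = 10; next = 9

0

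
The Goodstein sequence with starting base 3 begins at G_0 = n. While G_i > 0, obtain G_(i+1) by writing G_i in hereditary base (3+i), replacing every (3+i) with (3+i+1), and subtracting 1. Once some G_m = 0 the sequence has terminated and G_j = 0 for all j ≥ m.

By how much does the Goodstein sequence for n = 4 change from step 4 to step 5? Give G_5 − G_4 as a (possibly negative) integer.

G_0 = 4. HB_3(4) = 3 + 1. Bump = 5. G_1 = 4.
G_1 = 4. HB_4(4) = 4. Bump = 5. G_2 = 4.
G_2 = 4. HB_5(4) = 4. Bump = 4. G_3 = 3.
G_3 = 3. HB_6(3) = 3. Bump = 3. G_4 = 2.
G_4 = 2. HB_7(2) = 2. Bump = 2. G_5 = 1.

-1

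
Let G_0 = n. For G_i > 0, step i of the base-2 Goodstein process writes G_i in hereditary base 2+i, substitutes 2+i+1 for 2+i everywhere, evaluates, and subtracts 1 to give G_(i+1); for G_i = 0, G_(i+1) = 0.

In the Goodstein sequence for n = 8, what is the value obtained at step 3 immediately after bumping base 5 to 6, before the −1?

93396

8 —HB2→ 2^(2 + 1) —bump→ 3^(3 + 1) = 81 —(−1)→ 80
80 —HB3→ 2·3^3 + 2·3^2 + 2·3 + 2 —bump→ 2·4^4 + 2·4^2 + 2·4 + 2 = 554 —(−1)→ 553
553 —HB4→ 2·4^4 + 2·4^2 + 2·4 + 1 —bump→ 2·5^5 + 2·5^2 + 2·5 + 1 = 6311 —(−1)→ 6310
6310 —HB5→ 2·5^5 + 2·5^2 + 2·5 —bump→ 2·6^6 + 2·6^2 + 2·6 = 93396 —(−1)→ 93395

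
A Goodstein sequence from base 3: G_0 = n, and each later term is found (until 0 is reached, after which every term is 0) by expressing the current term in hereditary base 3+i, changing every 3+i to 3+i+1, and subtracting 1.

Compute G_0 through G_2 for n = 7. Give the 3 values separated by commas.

7, 8, 9

base 3: 7 = 2·3 + 1; at 4: 2·4 + 1 = 9; next = 8
base 4: 8 = 2·4; at 5: 2·5 = 10; next = 9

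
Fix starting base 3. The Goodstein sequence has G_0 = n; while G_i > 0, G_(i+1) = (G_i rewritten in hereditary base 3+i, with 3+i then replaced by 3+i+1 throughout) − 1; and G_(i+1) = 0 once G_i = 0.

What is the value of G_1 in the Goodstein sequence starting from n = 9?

base 3: 9 = 3^2; at 4: 4^2 = 16; next = 15
base 4: 15 = 3·4 + 3; at 5: 3·5 + 3 = 18; next = 17

15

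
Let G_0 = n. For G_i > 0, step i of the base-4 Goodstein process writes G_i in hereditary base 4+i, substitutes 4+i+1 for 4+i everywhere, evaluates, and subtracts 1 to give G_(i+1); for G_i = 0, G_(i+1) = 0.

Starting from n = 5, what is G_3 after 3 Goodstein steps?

4

(0) 5|_4 = 4 + 1 ↦ 5 + 1|_5 = 6 ⇒ 5
(1) 5|_5 = 5 ↦ 6|_6 = 6 ⇒ 5
(2) 5|_6 = 5 ↦ 5|_7 = 5 ⇒ 4
(3) 4|_7 = 4 ↦ 4|_8 = 4 ⇒ 3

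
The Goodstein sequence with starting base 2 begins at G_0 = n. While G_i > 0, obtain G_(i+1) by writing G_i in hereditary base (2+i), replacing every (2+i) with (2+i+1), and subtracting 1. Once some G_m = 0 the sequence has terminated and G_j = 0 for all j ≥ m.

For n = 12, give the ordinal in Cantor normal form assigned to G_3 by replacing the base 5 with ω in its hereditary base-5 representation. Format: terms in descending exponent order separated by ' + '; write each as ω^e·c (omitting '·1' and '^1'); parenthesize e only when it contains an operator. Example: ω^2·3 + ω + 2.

ω^(ω + 1) + ω^2·2 + ω·2

G_0=12  [base 2] 2^(2 + 1) + 2^2  →[2↦3]→  3^(3 + 1) + 3^3 = 108  −1 ⇒ G_1=107
G_1=107  [base 3] 3^(3 + 1) + 2·3^2 + 2·3 + 2  →[3↦4]→  4^(4 + 1) + 2·4^2 + 2·4 + 2 = 1066  −1 ⇒ G_2=1065
G_2=1065  [base 4] 4^(4 + 1) + 2·4^2 + 2·4 + 1  →[4↦5]→  5^(5 + 1) + 2·5^2 + 2·5 + 1 = 15686  −1 ⇒ G_3=15685
G_3=15685  [base 5] 5^(5 + 1) + 2·5^2 + 2·5  →[5↦6]→  6^(6 + 1) + 2·6^2 + 2·6 = 280020  −1 ⇒ G_4=280019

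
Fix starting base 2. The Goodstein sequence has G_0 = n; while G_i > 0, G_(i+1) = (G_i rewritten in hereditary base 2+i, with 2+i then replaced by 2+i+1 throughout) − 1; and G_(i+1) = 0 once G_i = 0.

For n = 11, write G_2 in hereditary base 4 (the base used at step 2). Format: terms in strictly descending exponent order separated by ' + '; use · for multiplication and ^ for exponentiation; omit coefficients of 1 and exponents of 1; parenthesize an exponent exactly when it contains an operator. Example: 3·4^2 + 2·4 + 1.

G_0 = 11. HB_2(11) = 2^(2 + 1) + 2 + 1. Bump = 85. G_1 = 84.
G_1 = 84. HB_3(84) = 3^(3 + 1) + 3. Bump = 1028. G_2 = 1027.

4^(4 + 1) + 3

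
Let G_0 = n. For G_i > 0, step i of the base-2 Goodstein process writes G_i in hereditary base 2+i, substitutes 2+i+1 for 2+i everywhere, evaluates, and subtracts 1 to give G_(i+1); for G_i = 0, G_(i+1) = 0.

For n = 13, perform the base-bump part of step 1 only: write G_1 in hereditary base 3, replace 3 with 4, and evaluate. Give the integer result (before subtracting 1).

1280

G_0=13  [base 2] 2^(2 + 1) + 2^2 + 1  →[2↦3]→  3^(3 + 1) + 3^3 + 1 = 109  −1 ⇒ G_1=108
G_1=108  [base 3] 3^(3 + 1) + 3^3  →[3↦4]→  4^(4 + 1) + 4^4 = 1280  −1 ⇒ G_2=1279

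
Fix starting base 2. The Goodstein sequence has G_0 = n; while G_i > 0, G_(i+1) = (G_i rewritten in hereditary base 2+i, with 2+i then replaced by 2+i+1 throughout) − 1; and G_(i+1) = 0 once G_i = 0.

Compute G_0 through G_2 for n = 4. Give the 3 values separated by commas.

[0] 4 ≡ 2^2 (base 2). Lift 3: 27. −1: 26.
[1] 26 ≡ 2·3^2 + 2·3 + 2 (base 3). Lift 4: 42. −1: 41.

4, 26, 41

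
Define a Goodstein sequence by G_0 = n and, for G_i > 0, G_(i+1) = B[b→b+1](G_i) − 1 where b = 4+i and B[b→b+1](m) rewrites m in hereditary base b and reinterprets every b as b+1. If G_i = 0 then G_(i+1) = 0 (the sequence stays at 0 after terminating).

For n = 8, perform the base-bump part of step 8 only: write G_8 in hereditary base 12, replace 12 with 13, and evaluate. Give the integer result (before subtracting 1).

7

G_0 = 8. HB_4(8) = 2·4. Bump = 10. G_1 = 9.
G_1 = 9. HB_5(9) = 5 + 4. Bump = 10. G_2 = 9.
G_2 = 9. HB_6(9) = 6 + 3. Bump = 10. G_3 = 9.
G_3 = 9. HB_7(9) = 7 + 2. Bump = 10. G_4 = 9.
G_4 = 9. HB_8(9) = 8 + 1. Bump = 10. G_5 = 9.
G_5 = 9. HB_9(9) = 9. Bump = 10. G_6 = 9.
G_6 = 9. HB_10(9) = 9. Bump = 9. G_7 = 8.
G_7 = 8. HB_11(8) = 8. Bump = 8. G_8 = 7.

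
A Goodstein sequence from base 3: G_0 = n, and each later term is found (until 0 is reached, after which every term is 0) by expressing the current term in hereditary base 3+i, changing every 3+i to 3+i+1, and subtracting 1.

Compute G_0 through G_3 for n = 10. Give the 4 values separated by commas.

10, 16, 24, 27

base 3: 10 = 3^2 + 1; at 4: 4^2 + 1 = 17; next = 16
base 4: 16 = 4^2; at 5: 5^2 = 25; next = 24
base 5: 24 = 4·5 + 4; at 6: 4·6 + 4 = 28; next = 27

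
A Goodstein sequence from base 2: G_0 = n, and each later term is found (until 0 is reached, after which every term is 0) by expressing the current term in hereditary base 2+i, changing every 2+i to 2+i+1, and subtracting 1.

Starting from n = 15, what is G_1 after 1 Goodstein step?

15 —HB2→ 2^(2 + 1) + 2^2 + 2 + 1 —bump→ 3^(3 + 1) + 3^3 + 3 + 1 = 112 —(−1)→ 111
111 —HB3→ 3^(3 + 1) + 3^3 + 3 —bump→ 4^(4 + 1) + 4^4 + 4 = 1284 —(−1)→ 1283

111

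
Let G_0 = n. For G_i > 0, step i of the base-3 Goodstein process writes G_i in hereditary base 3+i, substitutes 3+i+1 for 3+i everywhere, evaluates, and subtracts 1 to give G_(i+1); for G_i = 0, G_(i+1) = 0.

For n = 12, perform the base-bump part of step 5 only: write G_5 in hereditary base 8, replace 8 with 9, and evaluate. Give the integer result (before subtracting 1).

i=0: 12 = 3^2 + 3 (b=3); 3→4: 4^2 + 4 = 20; 20−1 = 19
i=1: 19 = 4^2 + 3 (b=4); 4→5: 5^2 + 3 = 28; 28−1 = 27
i=2: 27 = 5^2 + 2 (b=5); 5→6: 6^2 + 2 = 38; 38−1 = 37
i=3: 37 = 6^2 + 1 (b=6); 6→7: 7^2 + 1 = 50; 50−1 = 49
i=4: 49 = 7^2 (b=7); 7→8: 8^2 = 64; 64−1 = 63
i=5: 63 = 7·8 + 7 (b=8); 8→9: 7·9 + 7 = 70; 70−1 = 69

70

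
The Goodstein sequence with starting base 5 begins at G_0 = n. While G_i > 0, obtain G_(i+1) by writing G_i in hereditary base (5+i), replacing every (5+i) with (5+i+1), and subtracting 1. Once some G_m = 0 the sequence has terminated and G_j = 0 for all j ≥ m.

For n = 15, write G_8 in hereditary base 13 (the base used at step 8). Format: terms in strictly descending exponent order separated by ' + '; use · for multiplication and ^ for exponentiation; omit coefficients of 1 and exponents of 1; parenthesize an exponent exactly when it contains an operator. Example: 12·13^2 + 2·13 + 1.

13 + 10

[0] 15 ≡ 3·5 (base 5). Lift 6: 18. −1: 17.
[1] 17 ≡ 2·6 + 5 (base 6). Lift 7: 19. −1: 18.
[2] 18 ≡ 2·7 + 4 (base 7). Lift 8: 20. −1: 19.
[3] 19 ≡ 2·8 + 3 (base 8). Lift 9: 21. −1: 20.
[4] 20 ≡ 2·9 + 2 (base 9). Lift 10: 22. −1: 21.
[5] 21 ≡ 2·10 + 1 (base 10). Lift 11: 23. −1: 22.
[6] 22 ≡ 2·11 (base 11). Lift 12: 24. −1: 23.
[7] 23 ≡ 12 + 11 (base 12). Lift 13: 24. −1: 23.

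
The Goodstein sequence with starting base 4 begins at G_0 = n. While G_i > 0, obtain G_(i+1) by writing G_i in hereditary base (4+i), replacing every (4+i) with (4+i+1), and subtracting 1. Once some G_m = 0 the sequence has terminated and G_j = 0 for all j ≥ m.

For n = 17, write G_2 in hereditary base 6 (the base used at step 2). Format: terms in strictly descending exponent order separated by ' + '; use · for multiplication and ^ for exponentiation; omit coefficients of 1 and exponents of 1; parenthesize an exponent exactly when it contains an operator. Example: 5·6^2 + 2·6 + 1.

G_0=17  [base 4] 4^2 + 1  →[4↦5]→  5^2 + 1 = 26  −1 ⇒ G_1=25
G_1=25  [base 5] 5^2  →[5↦6]→  6^2 = 36  −1 ⇒ G_2=35
G_2=35  [base 6] 5·6 + 5  →[6↦7]→  5·7 + 5 = 40  −1 ⇒ G_3=39

5·6 + 5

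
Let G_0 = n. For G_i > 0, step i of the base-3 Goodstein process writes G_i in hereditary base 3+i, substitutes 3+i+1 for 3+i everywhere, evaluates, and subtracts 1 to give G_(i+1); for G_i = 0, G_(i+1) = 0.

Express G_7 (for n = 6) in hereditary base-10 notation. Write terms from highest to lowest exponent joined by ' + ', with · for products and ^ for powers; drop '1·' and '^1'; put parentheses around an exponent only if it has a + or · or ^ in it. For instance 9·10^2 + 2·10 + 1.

5

i=0: 6 = 2·3 (b=3); 3→4: 2·4 = 8; 8−1 = 7
i=1: 7 = 4 + 3 (b=4); 4→5: 5 + 3 = 8; 8−1 = 7
i=2: 7 = 5 + 2 (b=5); 5→6: 6 + 2 = 8; 8−1 = 7
i=3: 7 = 6 + 1 (b=6); 6→7: 7 + 1 = 8; 8−1 = 7
i=4: 7 = 7 (b=7); 7→8: 8 = 8; 8−1 = 7
i=5: 7 = 7 (b=8); 8→9: 7 = 7; 7−1 = 6
i=6: 6 = 6 (b=9); 9→10: 6 = 6; 6−1 = 5
i=7: 5 = 5 (b=10); 10→11: 5 = 5; 5−1 = 4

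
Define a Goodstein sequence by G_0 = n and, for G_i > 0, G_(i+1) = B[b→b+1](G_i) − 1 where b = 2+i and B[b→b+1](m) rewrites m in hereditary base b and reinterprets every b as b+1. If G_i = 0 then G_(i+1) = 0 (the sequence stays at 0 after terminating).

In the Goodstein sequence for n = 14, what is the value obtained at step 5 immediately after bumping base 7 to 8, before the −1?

134404972

[0] 14 ≡ 2^(2 + 1) + 2^2 + 2 (base 2). Lift 3: 111. −1: 110.
[1] 110 ≡ 3^(3 + 1) + 3^3 + 2 (base 3). Lift 4: 1282. −1: 1281.
[2] 1281 ≡ 4^(4 + 1) + 4^4 + 1 (base 4). Lift 5: 18751. −1: 18750.
[3] 18750 ≡ 5^(5 + 1) + 5^5 (base 5). Lift 6: 326592. −1: 326591.
[4] 326591 ≡ 6^(6 + 1) + 5·6^5 + 5·6^4 + 5·6^3 + 5·6^2 + 5·6 + 5 (base 6). Lift 7: 5862841. −1: 5862840.
[5] 5862840 ≡ 7^(7 + 1) + 5·7^5 + 5·7^4 + 5·7^3 + 5·7^2 + 5·7 + 4 (base 7). Lift 8: 134404972. −1: 134404971.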